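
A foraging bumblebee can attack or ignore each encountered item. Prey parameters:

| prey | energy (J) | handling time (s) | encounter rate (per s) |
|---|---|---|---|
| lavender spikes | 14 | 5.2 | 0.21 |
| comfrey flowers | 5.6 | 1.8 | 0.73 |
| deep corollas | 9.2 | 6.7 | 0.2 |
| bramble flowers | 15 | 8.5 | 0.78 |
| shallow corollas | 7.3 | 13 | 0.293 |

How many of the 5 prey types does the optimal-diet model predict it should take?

2

Rank by E/h (J/s): comfrey flowers 3.11, lavender spikes 2.69, bramble flowers 1.76, deep corollas 1.37, shallow corollas 0.562. Include each in turn until the next type's E/h falls below the running intake rate.
Rate on top 1: 1.767. lavender spikes: 2.69 > 1.767 → include.
Rate on top 2: 2.063. bramble flowers: 1.76 < 2.063 → exclude; stop.
Optimal diet: comfrey flowers, lavender spikes — 2 of 5 types.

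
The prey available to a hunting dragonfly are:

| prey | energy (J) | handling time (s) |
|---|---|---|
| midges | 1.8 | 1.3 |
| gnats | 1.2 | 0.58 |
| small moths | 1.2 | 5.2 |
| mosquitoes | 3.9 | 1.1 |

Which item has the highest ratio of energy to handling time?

In descending order of E/h:
mosquitoes: 3.9/1.1 = 3.55 J/s
gnats: 1.2/0.58 = 2.07 J/s
midges: 1.8/1.3 = 1.38 J/s
small moths: 1.2/5.2 = 0.231 J/s

mosquitoes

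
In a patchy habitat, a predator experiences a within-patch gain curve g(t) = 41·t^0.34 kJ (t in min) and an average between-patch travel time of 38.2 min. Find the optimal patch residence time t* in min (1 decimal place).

19.7 min

Optimal t* satisfies g'(t*) = g(t*)/(T + t*).
g'(t) = 0.34·41·t^-0.66. Setting 0.34·41·t^-0.66 = 41·t^0.34/(38.2+t) gives 0.34(38.2+t) = t, so 0.66·t = 0.34×38.2.
t* = 0.34×38.2/0.66 = 19.68 min.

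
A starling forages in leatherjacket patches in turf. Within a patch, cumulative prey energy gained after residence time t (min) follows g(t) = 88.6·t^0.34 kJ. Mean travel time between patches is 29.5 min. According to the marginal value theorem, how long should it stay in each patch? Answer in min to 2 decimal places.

Optimal t* satisfies g'(t*) = g(t*)/(T + t*).
g'(t) = 0.34·88.6·t^-0.66. Setting 0.34·88.6·t^-0.66 = 88.6·t^0.34/(29.5+t) gives 0.34(29.5+t) = t, so 0.66·t = 0.34×29.5.
t* = 0.34×29.5/0.66 = 15.2 min.

15.20 min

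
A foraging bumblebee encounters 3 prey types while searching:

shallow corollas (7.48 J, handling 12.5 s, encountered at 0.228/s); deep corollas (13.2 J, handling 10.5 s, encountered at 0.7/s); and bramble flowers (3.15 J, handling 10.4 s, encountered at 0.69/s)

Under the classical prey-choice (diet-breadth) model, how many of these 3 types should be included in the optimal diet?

Profitabilities (E/h, J/s): deep corollas 1.26, shallow corollas 0.598, bramble flowers 0.303. Add prey in this order while the next type's profitability exceeds the intake rate on those already taken.
Rate on top 1: 1.107. shallow corollas: 0.598 < 1.107 → exclude; stop.
Optimal diet: deep corollas — 1 of 3 types.

1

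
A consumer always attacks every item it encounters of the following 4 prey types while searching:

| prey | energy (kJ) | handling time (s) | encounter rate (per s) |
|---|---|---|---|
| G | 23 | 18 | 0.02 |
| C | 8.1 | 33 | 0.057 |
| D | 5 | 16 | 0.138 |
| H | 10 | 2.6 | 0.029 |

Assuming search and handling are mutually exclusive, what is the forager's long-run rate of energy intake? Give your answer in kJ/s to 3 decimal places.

0.344 kJ/s

R = Σλ_iE_i / (1 + Σλ_ih_i)
Numerator: 0.02×23 + 0.057×8.1 + 0.138×5 + 0.029×10 = 1.902
Denominator: 1 + 0.02×18 + 0.057×33 + 0.138×16 + 0.029×2.6 = 5.524
R = 1.902/5.524 = 0.3442 kJ/s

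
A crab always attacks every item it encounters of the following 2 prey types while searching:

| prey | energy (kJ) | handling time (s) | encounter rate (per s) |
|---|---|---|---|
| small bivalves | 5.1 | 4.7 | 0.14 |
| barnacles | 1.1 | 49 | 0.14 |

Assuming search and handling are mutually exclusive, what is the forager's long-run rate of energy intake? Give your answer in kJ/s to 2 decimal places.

0.10 kJ/s

Energy encountered per unit search time: 0.14×5.1 + 0.14×1.1 = 0.868 kJ/s.
Handling time per unit search time: 0.14×4.7 + 0.14×49 = 7.518.
Rate = 0.868/(1 + 7.518) = 0.1019 kJ/s.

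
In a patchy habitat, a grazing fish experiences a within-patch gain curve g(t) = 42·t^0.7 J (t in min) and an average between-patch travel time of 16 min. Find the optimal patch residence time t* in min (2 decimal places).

37.33 min

Optimal t* satisfies g'(t*) = g(t*)/(T + t*).
g'(t) = 0.7·42·t^-0.3. Setting 0.7·42·t^-0.3 = 42·t^0.7/(16+t) gives 0.7(16+t) = t, so 0.30·t = 0.7×16.
t* = 0.7×16/0.30 = 37.33 min.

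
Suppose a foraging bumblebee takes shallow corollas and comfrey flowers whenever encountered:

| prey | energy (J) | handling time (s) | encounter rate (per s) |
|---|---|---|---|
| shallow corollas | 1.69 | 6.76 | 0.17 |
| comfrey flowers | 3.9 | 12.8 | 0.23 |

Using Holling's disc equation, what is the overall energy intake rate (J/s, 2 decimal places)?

0.23 J/s

R = (0.17×1.69 + 0.23×3.9) / (1 + 0.17×6.76 + 0.23×12.8) = 1.184/5.093 = 0.2325 J/s.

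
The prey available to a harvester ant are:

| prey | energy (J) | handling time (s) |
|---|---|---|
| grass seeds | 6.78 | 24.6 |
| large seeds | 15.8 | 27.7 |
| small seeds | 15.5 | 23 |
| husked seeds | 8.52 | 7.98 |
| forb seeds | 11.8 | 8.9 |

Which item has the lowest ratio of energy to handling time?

Profitability E/h (J/s): grass seeds = 6.78/24.6 = 0.276, large seeds = 15.8/27.7 = 0.57, small seeds = 15.5/23 = 0.674, husked seeds = 8.52/7.98 = 1.07, forb seeds = 11.8/8.9 = 1.33.
Ranked: forb seeds > husked seeds > small seeds > large seeds > grass seeds.

grass seeds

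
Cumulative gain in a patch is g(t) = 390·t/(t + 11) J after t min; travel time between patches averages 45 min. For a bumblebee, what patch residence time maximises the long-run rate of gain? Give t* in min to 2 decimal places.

22.25 min

Maximise g(t)/(T+t): set derivative to zero → g'(t)(T+t) = g(t).
g'(t) = 390·11/(t + 11)². Setting 390·11/(t+11)² = 390t/[(t+11)(45+t)] gives 11(45+t) = t(t+11), so t² = 11×45 = 495.
t* = √495 = 22.25 min.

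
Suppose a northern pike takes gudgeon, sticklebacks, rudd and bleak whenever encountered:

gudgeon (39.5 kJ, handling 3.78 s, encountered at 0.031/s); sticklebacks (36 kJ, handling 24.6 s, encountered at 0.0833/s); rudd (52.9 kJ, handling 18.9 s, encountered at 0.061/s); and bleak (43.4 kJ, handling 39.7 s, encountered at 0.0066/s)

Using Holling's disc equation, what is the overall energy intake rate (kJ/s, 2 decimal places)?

1.69 kJ/s

R = Σλ_iE_i / (1 + Σλ_ih_i)
Numerator: 0.031×39.5 + 0.0833×36 + 0.061×52.9 + 0.0066×43.4 = 7.737
Denominator: 1 + 0.031×3.78 + 0.0833×24.6 + 0.061×18.9 + 0.0066×39.7 = 4.581
R = 7.737/4.581 = 1.689 kJ/s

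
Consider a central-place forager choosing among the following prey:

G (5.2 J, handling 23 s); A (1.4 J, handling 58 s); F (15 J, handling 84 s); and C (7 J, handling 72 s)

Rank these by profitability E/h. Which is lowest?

A

Profitability E/h (J/s): G = 5.2/23 = 0.226, A = 1.4/58 = 0.0241, F = 15/84 = 0.179, C = 7/72 = 0.0972.
Ranked: G > F > C > A.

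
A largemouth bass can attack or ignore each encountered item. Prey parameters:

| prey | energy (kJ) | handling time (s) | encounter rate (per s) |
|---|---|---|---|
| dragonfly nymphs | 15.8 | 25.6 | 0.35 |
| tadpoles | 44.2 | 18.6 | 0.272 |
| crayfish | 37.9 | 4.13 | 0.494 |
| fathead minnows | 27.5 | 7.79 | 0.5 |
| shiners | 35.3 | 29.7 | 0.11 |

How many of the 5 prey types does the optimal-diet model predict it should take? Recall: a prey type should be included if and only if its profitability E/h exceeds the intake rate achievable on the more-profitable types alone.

1

E/h in descending order: crayfish 9.18, fathead minnows 3.53, tadpoles 2.38, shiners 1.19, dragonfly nymphs 0.617 kJ/s. The optimal diet is the largest prefix of this list for which every included type satisfies E_i/h_i > R on the types above it.
Rate on top 1: 6.158. fathead minnows: 3.53 < 6.158 → exclude; stop.
Optimal diet: crayfish — 1 of 5 types.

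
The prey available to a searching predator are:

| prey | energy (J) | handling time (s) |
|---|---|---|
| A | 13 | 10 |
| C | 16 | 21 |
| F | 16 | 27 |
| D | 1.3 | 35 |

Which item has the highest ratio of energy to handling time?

In descending order of E/h:
A: 13/10 = 1.3 J/s
C: 16/21 = 0.762 J/s
F: 16/27 = 0.593 J/s
D: 1.3/35 = 0.0371 J/s

A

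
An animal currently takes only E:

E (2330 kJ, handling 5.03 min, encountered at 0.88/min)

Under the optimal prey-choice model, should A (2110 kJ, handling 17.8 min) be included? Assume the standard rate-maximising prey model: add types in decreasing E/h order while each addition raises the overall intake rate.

No

Intake rate on the current diet: R = (0.88×2330) / (1 + 0.88×5.03) = 2050/5.426 = 377.9 kJ/min.
Profitability of A: 2110/17.8 = 118.5 kJ/min.
Since 118.5 < R, time spent handling A is better spent searching.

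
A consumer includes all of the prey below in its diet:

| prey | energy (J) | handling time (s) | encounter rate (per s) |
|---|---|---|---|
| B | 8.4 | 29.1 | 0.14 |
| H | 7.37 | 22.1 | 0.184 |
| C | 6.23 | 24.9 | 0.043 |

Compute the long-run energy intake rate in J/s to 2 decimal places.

0.27 J/s

R = (0.14×8.4 + 0.184×7.37 + 0.043×6.23) / (1 + 0.14×29.1 + 0.184×22.1 + 0.043×24.9) = 2.8/10.21 = 0.2742 J/s.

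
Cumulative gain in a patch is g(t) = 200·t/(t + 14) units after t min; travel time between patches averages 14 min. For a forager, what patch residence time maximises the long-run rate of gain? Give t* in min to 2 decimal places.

14.00 min

By the marginal value theorem, leave when the instantaneous gain rate g'(t) equals the habitat-wide average g(t)/(T + t).
g'(t) = 200·14/(t + 14)². Setting 200·14/(t+14)² = 200t/[(t+14)(14+t)] gives 14(14+t) = t(t+14), so t² = 14×14 = 196.
t* = √196 = 14 min.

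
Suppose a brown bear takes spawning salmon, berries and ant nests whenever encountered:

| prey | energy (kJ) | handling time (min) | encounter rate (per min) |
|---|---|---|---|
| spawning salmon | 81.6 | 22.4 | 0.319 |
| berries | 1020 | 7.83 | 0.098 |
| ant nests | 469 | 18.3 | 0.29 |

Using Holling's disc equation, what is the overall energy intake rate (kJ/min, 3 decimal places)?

R = (0.319×81.6 + 0.098×1020 + 0.29×469) / (1 + 0.319×22.4 + 0.098×7.83 + 0.29×18.3) = 262/14.22 = 18.42 kJ/min.

18.425 kJ/min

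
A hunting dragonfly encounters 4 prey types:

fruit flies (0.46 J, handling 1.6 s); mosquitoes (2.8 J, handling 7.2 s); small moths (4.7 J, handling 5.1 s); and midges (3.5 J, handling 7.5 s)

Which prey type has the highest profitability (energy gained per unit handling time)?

In descending order of E/h:
small moths: 4.7/5.1 = 0.922 J/s
midges: 3.5/7.5 = 0.467 J/s
mosquitoes: 2.8/7.2 = 0.389 J/s
fruit flies: 0.46/1.6 = 0.287 J/s

small moths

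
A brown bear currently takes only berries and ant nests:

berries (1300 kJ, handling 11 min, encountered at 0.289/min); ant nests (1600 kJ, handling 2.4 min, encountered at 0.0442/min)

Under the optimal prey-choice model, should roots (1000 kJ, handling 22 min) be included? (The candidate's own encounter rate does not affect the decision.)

Intake rate on the current diet: R = (0.289×1300 + 0.0442×1600) / (1 + 0.289×11 + 0.0442×2.4) = 446.4/4.285 = 104.2 kJ/min.
roots: E/h = 1000/22 = 45.45 kJ/min.
Since 45.45 < R, time spent handling roots is better spent searching.

No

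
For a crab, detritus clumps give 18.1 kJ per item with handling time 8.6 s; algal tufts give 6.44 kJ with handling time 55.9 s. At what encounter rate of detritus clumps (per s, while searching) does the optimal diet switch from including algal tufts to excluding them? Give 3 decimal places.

0.007 per s

Drop algal tufts once their profitability E₂/h₂ falls below the rate achievable on detritus clumps alone: E₂/h₂ = λE₁/(1 + λh₁).
Solve for λ: λE₁h₂ = E₂(1 + λh₁) → λ(E₁h₂ − E₂h₁) = E₂ → λ = E₂/(E₁h₂ − E₂h₁).
λ = 6.44/(18.1×55.9 − 6.44×8.6) = 6.44/956.4 = 0.006734 per s.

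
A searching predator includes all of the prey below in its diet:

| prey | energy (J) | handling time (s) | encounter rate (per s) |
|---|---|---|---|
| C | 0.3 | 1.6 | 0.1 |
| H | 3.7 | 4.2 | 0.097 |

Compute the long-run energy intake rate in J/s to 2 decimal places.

Energy encountered per unit search time: 0.1×0.3 + 0.097×3.7 = 0.3889 J/s.
Handling time per unit search time: 0.1×1.6 + 0.097×4.2 = 0.5674.
Rate = 0.3889/(1 + 0.5674) = 0.2481 J/s.

0.25 J/s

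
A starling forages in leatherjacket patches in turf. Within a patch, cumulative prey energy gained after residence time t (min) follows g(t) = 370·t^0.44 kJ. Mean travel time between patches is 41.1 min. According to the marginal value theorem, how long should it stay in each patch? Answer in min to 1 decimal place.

Maximise g(t)/(T+t): set derivative to zero → g'(t)(T+t) = g(t).
g'(t) = 0.44·370·t^-0.56. Setting 0.44·370·t^-0.56 = 370·t^0.44/(41.1+t) gives 0.44(41.1+t) = t, so 0.56·t = 0.44×41.1.
t* = 0.44×41.1/0.56 = 32.29 min.

32.3 min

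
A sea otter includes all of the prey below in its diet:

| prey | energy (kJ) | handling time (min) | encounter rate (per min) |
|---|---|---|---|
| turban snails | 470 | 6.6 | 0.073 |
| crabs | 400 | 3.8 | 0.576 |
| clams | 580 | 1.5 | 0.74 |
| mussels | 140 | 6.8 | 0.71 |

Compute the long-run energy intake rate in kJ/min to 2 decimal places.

R = (0.073×470 + 0.576×400 + 0.74×580 + 0.71×140) / (1 + 0.073×6.6 + 0.576×3.8 + 0.74×1.5 + 0.71×6.8) = 793.3/9.609 = 82.56 kJ/min.

82.56 kJ/min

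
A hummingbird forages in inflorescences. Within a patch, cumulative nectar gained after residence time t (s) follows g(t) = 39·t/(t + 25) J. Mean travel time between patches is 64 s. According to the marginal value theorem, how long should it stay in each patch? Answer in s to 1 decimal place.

40.0 s

By the marginal value theorem, leave when the instantaneous gain rate g'(t) equals the habitat-wide average g(t)/(T + t).
g'(t) = 39·25/(t + 25)². Setting 39·25/(t+25)² = 39t/[(t+25)(64+t)] gives 25(64+t) = t(t+25), so t² = 25×64 = 1600.
t* = √1600 = 40 s.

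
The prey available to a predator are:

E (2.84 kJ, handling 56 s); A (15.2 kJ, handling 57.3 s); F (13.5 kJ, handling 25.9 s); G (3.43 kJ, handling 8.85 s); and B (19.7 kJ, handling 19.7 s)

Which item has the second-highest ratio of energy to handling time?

In descending order of E/h:
B: 19.7/19.7 = 1 kJ/s
F: 13.5/25.9 = 0.521 kJ/s
G: 3.43/8.85 = 0.388 kJ/s
A: 15.2/57.3 = 0.265 kJ/s
E: 2.84/56 = 0.0507 kJ/s

F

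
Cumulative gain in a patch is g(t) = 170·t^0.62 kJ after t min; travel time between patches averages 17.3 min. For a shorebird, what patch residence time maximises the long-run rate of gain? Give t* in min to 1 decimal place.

28.2 min

Optimal t* satisfies g'(t*) = g(t*)/(T + t*).
g'(t) = 0.62·170·t^-0.38. Setting 0.62·170·t^-0.38 = 170·t^0.62/(17.3+t) gives 0.62(17.3+t) = t, so 0.38·t = 0.62×17.3.
t* = 0.62×17.3/0.38 = 28.23 min.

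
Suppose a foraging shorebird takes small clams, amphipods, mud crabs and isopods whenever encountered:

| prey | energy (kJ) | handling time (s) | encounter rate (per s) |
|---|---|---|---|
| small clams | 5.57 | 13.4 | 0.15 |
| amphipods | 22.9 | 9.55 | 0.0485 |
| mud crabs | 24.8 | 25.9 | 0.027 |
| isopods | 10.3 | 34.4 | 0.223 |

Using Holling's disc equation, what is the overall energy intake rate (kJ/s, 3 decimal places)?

R = (0.15×5.57 + 0.0485×22.9 + 0.027×24.8 + 0.223×10.3) / (1 + 0.15×13.4 + 0.0485×9.55 + 0.027×25.9 + 0.223×34.4) = 4.913/11.84 = 0.4148 kJ/s.

0.415 kJ/s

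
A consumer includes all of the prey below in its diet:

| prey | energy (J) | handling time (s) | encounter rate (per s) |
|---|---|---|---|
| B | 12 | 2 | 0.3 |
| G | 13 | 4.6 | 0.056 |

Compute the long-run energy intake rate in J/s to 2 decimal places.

2.33 J/s

R = Σλ_iE_i / (1 + Σλ_ih_i)
Numerator: 0.3×12 + 0.056×13 = 4.328
Denominator: 1 + 0.3×2 + 0.056×4.6 = 1.858
R = 4.328/1.858 = 2.33 J/s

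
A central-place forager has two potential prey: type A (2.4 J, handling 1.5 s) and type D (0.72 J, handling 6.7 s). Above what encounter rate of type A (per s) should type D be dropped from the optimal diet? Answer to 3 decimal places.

The zero-one rule: include type D iff E₂/h₂ > λE₁/(1+λh₁). Equality gives the switch point.
λE₁h₂ = E₂ + λE₂h₁ ⇒ λ = E₂/(E₁h₂ − E₂h₁) = 0.72/(16.08 − 1.08) = 0.048 per s.

0.048 per s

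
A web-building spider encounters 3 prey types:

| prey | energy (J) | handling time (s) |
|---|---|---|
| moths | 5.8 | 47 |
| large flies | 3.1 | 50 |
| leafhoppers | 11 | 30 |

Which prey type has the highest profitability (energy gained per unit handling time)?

leafhoppers

Profitability E/h (J/s): moths = 5.8/47 = 0.123, large flies = 3.1/50 = 0.062, leafhoppers = 11/30 = 0.367.
Ranked: leafhoppers > moths > large flies.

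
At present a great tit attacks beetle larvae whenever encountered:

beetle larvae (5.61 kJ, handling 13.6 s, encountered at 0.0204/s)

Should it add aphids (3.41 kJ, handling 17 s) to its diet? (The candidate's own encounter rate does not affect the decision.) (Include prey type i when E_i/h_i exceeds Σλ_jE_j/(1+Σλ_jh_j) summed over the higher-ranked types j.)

Current rate: (0.0204×5.61)/(1 + 0.0204×13.6) = 0.08959 kJ/s.
Profitability of aphids: 3.41/17 = 0.2006 kJ/s.
0.2006 > 0.08959, so adding aphids raises the average — include it.

Yes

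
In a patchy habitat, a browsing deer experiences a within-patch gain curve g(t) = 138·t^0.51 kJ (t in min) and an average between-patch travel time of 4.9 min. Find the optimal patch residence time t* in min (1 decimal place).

Maximise g(t)/(T+t): set derivative to zero → g'(t)(T+t) = g(t).
g'(t) = 0.51·138·t^-0.49. Setting 0.51·138·t^-0.49 = 138·t^0.51/(4.9+t) gives 0.51(4.9+t) = t, so 0.49·t = 0.51×4.9.
t* = 0.51×4.9/0.49 = 5.1 min.

5.1 min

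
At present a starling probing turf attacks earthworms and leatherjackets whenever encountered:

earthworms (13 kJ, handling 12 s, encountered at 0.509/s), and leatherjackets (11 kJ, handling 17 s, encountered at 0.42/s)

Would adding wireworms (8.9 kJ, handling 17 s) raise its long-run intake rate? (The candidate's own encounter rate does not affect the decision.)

No

Intake rate on the current diet: R = (0.509×13 + 0.42×11) / (1 + 0.509×12 + 0.42×17) = 11.24/14.25 = 0.7887 kJ/s.
wireworms: E/h = 8.9/17 = 0.5235 kJ/s.
Since 0.5235 < R, time spent handling wireworms is better spent searching.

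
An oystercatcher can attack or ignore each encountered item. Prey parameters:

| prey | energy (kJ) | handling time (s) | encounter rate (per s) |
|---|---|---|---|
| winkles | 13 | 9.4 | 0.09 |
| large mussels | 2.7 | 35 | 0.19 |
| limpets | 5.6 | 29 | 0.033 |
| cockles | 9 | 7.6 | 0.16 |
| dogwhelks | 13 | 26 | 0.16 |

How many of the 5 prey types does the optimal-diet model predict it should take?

E/h in descending order: winkles 1.38, cockles 1.18, dogwhelks 0.5, limpets 0.193, large mussels 0.0771 kJ/s. The optimal diet is the largest prefix of this list for which every included type satisfies E_i/h_i > R on the types above it.
Rate on top 1: 0.6338. cockles: 1.18 > 0.6338 → include.
Rate on top 2: 0.8524. dogwhelks: 0.5 < 0.8524 → exclude; stop.
Optimal diet: winkles, cockles — 2 of 5 types.

2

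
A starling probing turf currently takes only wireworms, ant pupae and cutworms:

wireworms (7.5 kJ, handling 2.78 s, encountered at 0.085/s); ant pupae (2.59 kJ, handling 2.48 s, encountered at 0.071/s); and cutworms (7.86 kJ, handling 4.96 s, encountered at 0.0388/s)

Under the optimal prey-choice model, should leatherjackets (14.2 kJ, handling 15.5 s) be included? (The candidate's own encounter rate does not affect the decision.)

Yes

Current rate: (0.085×7.5 + 0.071×2.59 + 0.0388×7.86)/(1 + 0.085×2.78 + 0.071×2.48 + 0.0388×4.96) = 0.7019 kJ/s.
leatherjackets: E/h = 14.2/15.5 = 0.9161 kJ/s.
0.9161 > 0.7019, so adding leatherjackets raises the average — include it.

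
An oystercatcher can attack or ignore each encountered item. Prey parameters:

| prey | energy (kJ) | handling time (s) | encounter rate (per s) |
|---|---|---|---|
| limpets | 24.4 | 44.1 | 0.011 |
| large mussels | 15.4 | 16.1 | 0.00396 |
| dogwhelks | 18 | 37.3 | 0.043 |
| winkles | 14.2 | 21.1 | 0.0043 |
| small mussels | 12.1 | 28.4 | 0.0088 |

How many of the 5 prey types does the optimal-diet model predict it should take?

Rank by E/h (kJ/s): large mussels 0.957, winkles 0.673, limpets 0.553, dogwhelks 0.483, small mussels 0.426. Include each in turn until the next type's E/h falls below the running intake rate.
Rate on top 1: 0.05733. winkles: 0.673 > 0.05733 → include.
Rate on top 2: 0.1057. limpets: 0.553 > 0.1057 → include.
Rate on top 3: 0.2381. dogwhelks: 0.483 > 0.2381 → include.
Rate on top 4: 0.359. small mussels: 0.426 > 0.359 → include.
Optimal diet: large mussels, winkles, limpets, dogwhelks, small mussels — 5 of 5 types.

5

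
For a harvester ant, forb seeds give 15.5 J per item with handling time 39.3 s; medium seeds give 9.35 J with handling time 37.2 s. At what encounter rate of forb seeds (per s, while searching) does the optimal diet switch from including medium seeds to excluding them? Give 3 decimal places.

0.045 per s

The zero-one rule: include medium seeds iff E₂/h₂ > λE₁/(1+λh₁). Equality gives the switch point.
λE₁h₂ = E₂ + λE₂h₁ ⇒ λ = E₂/(E₁h₂ − E₂h₁) = 9.35/(576.6 − 367.5) = 0.04471 per s.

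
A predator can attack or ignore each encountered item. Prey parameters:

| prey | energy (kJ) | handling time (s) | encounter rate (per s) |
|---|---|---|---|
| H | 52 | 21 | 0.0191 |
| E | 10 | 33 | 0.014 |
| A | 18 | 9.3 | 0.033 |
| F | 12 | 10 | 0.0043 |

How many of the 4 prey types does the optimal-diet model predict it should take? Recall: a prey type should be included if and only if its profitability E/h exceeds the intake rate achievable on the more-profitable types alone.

3

Profitabilities (E/h, kJ/s): H 2.48, A 1.94, F 1.2, E 0.303. Add prey in this order while the next type's profitability exceeds the intake rate on those already taken.
Rate on top 1: 0.7089. A: 1.94 > 0.7089 → include.
Rate on top 2: 0.9293. F: 1.2 > 0.9293 → include.
Rate on top 3: 0.9359. E: 0.303 < 0.9359 → exclude; stop.
Optimal diet: H, A, F — 3 of 4 types.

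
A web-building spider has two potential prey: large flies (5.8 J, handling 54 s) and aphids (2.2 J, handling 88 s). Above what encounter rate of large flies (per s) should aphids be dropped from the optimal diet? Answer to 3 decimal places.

0.006 per s

At the threshold, the rate on large flies alone equals the profitability of aphids: λ·5.8/(1 + λ·54) = 2.2/88 = 0.025.
Rearranging, λ(5.8 − 0.025×54) = 0.025, so λ = 0.025/4.45 = 0.005618 per s.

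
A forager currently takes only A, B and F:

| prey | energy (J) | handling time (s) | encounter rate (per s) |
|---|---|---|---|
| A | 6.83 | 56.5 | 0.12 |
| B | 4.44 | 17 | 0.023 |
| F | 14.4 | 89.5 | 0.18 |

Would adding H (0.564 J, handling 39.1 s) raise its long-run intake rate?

No

Intake rate on the current diet: R = (0.12×6.83 + 0.023×4.44 + 0.18×14.4) / (1 + 0.12×56.5 + 0.023×17 + 0.18×89.5) = 3.514/24.28 = 0.1447 J/s.
Profitability of H: 0.564/39.1 = 0.01442 J/s.
Since 0.01442 < R, time spent handling H is better spent searching.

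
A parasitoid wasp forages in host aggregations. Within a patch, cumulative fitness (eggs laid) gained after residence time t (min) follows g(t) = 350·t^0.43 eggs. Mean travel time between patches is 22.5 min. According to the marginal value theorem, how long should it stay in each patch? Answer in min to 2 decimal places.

Optimal t* satisfies g'(t*) = g(t*)/(T + t*).
g'(t) = 0.43·350·t^-0.57. Setting 0.43·350·t^-0.57 = 350·t^0.43/(22.5+t) gives 0.43(22.5+t) = t, so 0.57·t = 0.43×22.5.
t* = 0.43×22.5/0.57 = 16.97 min.

16.97 min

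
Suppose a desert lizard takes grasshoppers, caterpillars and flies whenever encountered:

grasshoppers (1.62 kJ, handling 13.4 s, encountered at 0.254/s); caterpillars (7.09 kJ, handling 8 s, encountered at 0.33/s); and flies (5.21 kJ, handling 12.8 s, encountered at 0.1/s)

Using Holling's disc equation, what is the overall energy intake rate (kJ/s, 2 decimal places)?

0.39 kJ/s

R = (0.254×1.62 + 0.33×7.09 + 0.1×5.21) / (1 + 0.254×13.4 + 0.33×8 + 0.1×12.8) = 3.272/8.324 = 0.3931 kJ/s.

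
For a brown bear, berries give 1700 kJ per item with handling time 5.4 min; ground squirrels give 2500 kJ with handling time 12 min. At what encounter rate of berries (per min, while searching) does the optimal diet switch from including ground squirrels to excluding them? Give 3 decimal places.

0.362 per min

At the threshold, the rate on berries alone equals the profitability of ground squirrels: λ·1700/(1 + λ·5.4) = 2500/12 = 208.3.
Rearranging, λ(1700 − 208.3×5.4) = 208.3, so λ = 208.3/575 = 0.3623 per min.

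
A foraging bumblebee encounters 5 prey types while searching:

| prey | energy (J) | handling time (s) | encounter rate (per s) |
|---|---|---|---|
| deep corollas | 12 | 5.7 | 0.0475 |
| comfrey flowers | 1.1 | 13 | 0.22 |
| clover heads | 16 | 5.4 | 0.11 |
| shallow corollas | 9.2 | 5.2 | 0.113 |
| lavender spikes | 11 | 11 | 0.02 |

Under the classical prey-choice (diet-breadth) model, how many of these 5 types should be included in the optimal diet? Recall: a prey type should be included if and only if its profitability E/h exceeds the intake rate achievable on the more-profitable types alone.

E/h in descending order: clover heads 2.96, deep corollas 2.11, shallow corollas 1.77, lavender spikes 1, comfrey flowers 0.0846 J/s. The optimal diet is the largest prefix of this list for which every included type satisfies E_i/h_i > R on the types above it.
Rate on top 1: 1.104. deep corollas: 2.11 > 1.104 → include.
Rate on top 2: 1.249. shallow corollas: 1.77 > 1.249 → include.
Rate on top 3: 1.374. lavender spikes: 1 < 1.374 → exclude; stop.
Optimal diet: clover heads, deep corollas, shallow corollas — 3 of 5 types.

3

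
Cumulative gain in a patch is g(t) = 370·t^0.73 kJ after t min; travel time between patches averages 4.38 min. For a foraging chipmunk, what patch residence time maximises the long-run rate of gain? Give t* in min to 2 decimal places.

11.84 min

Maximise g(t)/(T+t): set derivative to zero → g'(t)(T+t) = g(t).
g'(t) = 0.73·370·t^-0.27. Setting 0.73·370·t^-0.27 = 370·t^0.73/(4.38+t) gives 0.73(4.38+t) = t, so 0.27·t = 0.73×4.38.
t* = 0.73×4.38/0.27 = 11.84 min.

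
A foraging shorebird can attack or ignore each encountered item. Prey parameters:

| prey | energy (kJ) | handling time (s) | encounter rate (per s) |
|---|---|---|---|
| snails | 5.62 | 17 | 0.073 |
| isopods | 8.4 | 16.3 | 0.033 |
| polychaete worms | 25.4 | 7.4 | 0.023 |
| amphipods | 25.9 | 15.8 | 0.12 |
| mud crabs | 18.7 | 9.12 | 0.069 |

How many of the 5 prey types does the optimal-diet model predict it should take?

E/h in descending order: polychaete worms 3.43, mud crabs 2.05, amphipods 1.64, isopods 0.515, snails 0.331 kJ/s. The optimal diet is the largest prefix of this list for which every included type satisfies E_i/h_i > R on the types above it.
Rate on top 1: 0.4992. mud crabs: 2.05 > 0.4992 → include.
Rate on top 2: 1.042. amphipods: 1.64 > 1.042 → include.
Rate on top 3: 1.348. isopods: 0.515 < 1.348 → exclude; stop.
Optimal diet: polychaete worms, mud crabs, amphipods — 3 of 5 types.

3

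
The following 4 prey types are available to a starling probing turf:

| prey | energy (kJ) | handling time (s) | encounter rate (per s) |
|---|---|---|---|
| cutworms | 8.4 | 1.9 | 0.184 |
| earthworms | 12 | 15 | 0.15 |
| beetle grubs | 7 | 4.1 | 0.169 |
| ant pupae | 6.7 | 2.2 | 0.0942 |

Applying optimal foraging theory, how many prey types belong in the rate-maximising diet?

Profitabilities (E/h, kJ/s): cutworms 4.42, ant pupae 3.05, beetle grubs 1.71, earthworms 0.8. Add prey in this order while the next type's profitability exceeds the intake rate on those already taken.
Rate on top 1: 1.145. ant pupae: 3.05 > 1.145 → include.
Rate on top 2: 1.398. beetle grubs: 1.71 > 1.398 → include.
Rate on top 3: 1.493. earthworms: 0.8 < 1.493 → exclude; stop.
Optimal diet: cutworms, ant pupae, beetle grubs — 3 of 4 types.

3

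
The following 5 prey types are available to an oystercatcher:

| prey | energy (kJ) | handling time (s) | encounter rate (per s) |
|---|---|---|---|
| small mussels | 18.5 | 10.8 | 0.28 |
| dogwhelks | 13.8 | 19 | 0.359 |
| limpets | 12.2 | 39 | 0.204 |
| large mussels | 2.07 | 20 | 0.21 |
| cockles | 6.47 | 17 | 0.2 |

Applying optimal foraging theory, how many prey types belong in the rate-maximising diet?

1

E/h in descending order: small mussels 1.71, dogwhelks 0.726, cockles 0.381, limpets 0.313, large mussels 0.103 kJ/s. The optimal diet is the largest prefix of this list for which every included type satisfies E_i/h_i > R on the types above it.
Rate on top 1: 1.287. dogwhelks: 0.726 < 1.287 → exclude; stop.
Optimal diet: small mussels — 1 of 5 types.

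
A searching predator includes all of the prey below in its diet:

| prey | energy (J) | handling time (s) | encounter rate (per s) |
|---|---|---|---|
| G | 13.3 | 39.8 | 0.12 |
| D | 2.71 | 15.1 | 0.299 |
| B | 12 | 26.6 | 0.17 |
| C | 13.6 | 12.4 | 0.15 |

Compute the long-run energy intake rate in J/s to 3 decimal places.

0.389 J/s

R = Σλ_iE_i / (1 + Σλ_ih_i)
Numerator: 0.12×13.3 + 0.299×2.71 + 0.17×12 + 0.15×13.6 = 6.486
Denominator: 1 + 0.12×39.8 + 0.299×15.1 + 0.17×26.6 + 0.15×12.4 = 16.67
R = 6.486/16.67 = 0.389 J/s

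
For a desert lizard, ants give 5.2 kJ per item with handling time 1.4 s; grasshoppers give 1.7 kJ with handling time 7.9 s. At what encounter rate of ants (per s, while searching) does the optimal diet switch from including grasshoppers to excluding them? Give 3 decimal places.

0.044 per s

Drop grasshoppers once their profitability E₂/h₂ falls below the rate achievable on ants alone: E₂/h₂ = λE₁/(1 + λh₁).
Solve for λ: λE₁h₂ = E₂(1 + λh₁) → λ(E₁h₂ − E₂h₁) = E₂ → λ = E₂/(E₁h₂ − E₂h₁).
λ = 1.7/(5.2×7.9 − 1.7×1.4) = 1.7/38.7 = 0.04393 per s.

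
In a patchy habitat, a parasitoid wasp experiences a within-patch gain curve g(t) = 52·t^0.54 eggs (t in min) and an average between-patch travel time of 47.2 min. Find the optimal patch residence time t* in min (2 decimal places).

Optimal t* satisfies g'(t*) = g(t*)/(T + t*).
g'(t) = 0.54·52·t^-0.46. Setting 0.54·52·t^-0.46 = 52·t^0.54/(47.2+t) gives 0.54(47.2+t) = t, so 0.46·t = 0.54×47.2.
t* = 0.54×47.2/0.46 = 55.41 min.

55.41 min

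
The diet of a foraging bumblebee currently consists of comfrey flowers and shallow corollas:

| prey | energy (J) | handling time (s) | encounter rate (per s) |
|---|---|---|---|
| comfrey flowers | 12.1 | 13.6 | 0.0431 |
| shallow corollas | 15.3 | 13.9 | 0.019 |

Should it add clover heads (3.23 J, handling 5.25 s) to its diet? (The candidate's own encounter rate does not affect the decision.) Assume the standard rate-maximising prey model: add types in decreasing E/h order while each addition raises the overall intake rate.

Yes

On comfrey flowers and shallow corollas alone, R = ΣλE/(1+Σλh) = 0.8122/1.85 = 0.439 J/s.
Profitability of clover heads: 3.23/5.25 = 0.6152 J/s.
0.6152 > 0.439, so adding clover heads raises the average — include it.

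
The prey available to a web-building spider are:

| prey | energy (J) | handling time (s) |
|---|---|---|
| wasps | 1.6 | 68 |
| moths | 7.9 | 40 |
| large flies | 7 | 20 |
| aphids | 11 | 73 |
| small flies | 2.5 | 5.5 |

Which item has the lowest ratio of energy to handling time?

wasps

In descending order of E/h:
small flies: 2.5/5.5 = 0.455 J/s
large flies: 7/20 = 0.35 J/s
moths: 7.9/40 = 0.198 J/s
aphids: 11/73 = 0.151 J/s
wasps: 1.6/68 = 0.0235 J/s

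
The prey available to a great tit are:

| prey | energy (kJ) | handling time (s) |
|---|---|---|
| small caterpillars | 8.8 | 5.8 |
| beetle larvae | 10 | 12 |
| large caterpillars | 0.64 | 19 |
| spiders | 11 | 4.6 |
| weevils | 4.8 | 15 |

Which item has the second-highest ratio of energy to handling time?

Profitability E/h (kJ/s): small caterpillars = 8.8/5.8 = 1.52, beetle larvae = 10/12 = 0.833, large caterpillars = 0.64/19 = 0.0337, spiders = 11/4.6 = 2.39, weevils = 4.8/15 = 0.32.
Ranked: spiders > small caterpillars > beetle larvae > weevils > large caterpillars.

small caterpillars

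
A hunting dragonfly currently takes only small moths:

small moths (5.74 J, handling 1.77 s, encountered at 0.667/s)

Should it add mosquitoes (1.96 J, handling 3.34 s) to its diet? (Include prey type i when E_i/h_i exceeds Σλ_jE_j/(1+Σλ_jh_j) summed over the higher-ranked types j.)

No

On small moths alone, R = ΣλE/(1+Σλh) = 3.829/2.181 = 1.756 J/s.
Profitability of mosquitoes: 1.96/3.34 = 0.5868 J/s.
Since 0.5868 < R, time spent handling mosquitoes is better spent searching.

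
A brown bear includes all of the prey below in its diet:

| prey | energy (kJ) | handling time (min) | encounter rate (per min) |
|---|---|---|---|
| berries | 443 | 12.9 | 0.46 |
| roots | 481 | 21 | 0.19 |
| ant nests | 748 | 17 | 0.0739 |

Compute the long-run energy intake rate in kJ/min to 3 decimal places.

28.772 kJ/min

R = Σλ_iE_i / (1 + Σλ_ih_i)
Numerator: 0.46×443 + 0.19×481 + 0.0739×748 = 350.4
Denominator: 1 + 0.46×12.9 + 0.19×21 + 0.0739×17 = 12.18
R = 350.4/12.18 = 28.77 kJ/min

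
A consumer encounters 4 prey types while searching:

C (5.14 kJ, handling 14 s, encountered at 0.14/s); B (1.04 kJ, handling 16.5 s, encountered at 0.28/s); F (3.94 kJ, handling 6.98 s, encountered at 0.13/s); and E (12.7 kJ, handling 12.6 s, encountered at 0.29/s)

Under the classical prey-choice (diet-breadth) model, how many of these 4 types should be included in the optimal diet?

1

Rank by E/h (kJ/s): E 1.01, F 0.564, C 0.367, B 0.063. Include each in turn until the next type's E/h falls below the running intake rate.
Rate on top 1: 0.7914. F: 0.564 < 0.7914 → exclude; stop.
Optimal diet: E — 1 of 4 types.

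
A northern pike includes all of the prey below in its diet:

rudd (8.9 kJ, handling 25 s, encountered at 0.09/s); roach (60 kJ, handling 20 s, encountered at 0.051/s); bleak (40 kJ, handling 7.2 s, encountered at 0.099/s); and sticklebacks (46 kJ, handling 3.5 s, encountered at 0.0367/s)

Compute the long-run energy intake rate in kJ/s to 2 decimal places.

R = (0.09×8.9 + 0.051×60 + 0.099×40 + 0.0367×46) / (1 + 0.09×25 + 0.051×20 + 0.099×7.2 + 0.0367×3.5) = 9.509/5.111 = 1.86 kJ/s.

1.86 kJ/s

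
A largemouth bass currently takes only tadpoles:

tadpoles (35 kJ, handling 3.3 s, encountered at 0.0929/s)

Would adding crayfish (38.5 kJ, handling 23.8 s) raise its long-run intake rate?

Current rate: (0.0929×35)/(1 + 0.0929×3.3) = 2.489 kJ/s.
crayfish: E/h = 38.5/23.8 = 1.618 kJ/s.
Since 1.618 < R, time spent handling crayfish is better spent searching.

No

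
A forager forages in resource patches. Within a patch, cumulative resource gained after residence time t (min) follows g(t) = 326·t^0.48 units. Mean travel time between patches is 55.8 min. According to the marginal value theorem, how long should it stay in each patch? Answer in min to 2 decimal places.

By the marginal value theorem, leave when the instantaneous gain rate g'(t) equals the habitat-wide average g(t)/(T + t).
g'(t) = 0.48·326·t^-0.52. Setting 0.48·326·t^-0.52 = 326·t^0.48/(55.8+t) gives 0.48(55.8+t) = t, so 0.52·t = 0.48×55.8.
t* = 0.48×55.8/0.52 = 51.51 min.

51.51 min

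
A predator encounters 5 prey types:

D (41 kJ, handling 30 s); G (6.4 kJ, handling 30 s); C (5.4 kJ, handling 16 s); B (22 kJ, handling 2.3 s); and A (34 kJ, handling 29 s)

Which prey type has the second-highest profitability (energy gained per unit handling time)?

Profitability E/h (kJ/s): D = 41/30 = 1.37, G = 6.4/30 = 0.213, C = 5.4/16 = 0.338, B = 22/2.3 = 9.57, A = 34/29 = 1.17.
Ranked: B > D > A > C > G.

D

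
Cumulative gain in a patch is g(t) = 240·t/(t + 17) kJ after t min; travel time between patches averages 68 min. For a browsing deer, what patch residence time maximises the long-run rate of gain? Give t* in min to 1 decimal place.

Optimal t* satisfies g'(t*) = g(t*)/(T + t*).
g'(t) = 240·17/(t + 17)². Setting 240·17/(t+17)² = 240t/[(t+17)(68+t)] gives 17(68+t) = t(t+17), so t² = 17×68 = 1156.
t* = √1156 = 34 min.

34.0 min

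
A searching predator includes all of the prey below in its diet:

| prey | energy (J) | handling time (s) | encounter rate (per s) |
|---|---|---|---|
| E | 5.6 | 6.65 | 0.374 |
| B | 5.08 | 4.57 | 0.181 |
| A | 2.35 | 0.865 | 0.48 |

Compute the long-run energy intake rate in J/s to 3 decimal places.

Energy encountered per unit search time: 0.374×5.6 + 0.181×5.08 + 0.48×2.35 = 4.142 J/s.
Handling time per unit search time: 0.374×6.65 + 0.181×4.57 + 0.48×0.865 = 3.729.
Rate = 4.142/(1 + 3.729) = 0.8758 J/s.

0.876 J/s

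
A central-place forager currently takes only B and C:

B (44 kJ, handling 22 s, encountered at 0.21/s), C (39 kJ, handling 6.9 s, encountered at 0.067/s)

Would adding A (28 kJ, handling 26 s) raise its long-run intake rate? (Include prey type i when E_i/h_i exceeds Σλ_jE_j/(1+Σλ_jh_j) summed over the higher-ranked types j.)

No

Current rate: (0.21×44 + 0.067×39)/(1 + 0.21×22 + 0.067×6.9) = 1.949 kJ/s.
A: E/h = 28/26 = 1.077 kJ/s.
1.077 < 1.949, so adding A would lower the average — exclude it.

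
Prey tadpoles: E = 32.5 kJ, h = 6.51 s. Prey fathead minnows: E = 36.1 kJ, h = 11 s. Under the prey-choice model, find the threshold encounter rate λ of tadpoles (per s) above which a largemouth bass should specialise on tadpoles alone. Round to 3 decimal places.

0.295 per s

The zero-one rule: include fathead minnows iff E₂/h₂ > λE₁/(1+λh₁). Equality gives the switch point.
λE₁h₂ = E₂ + λE₂h₁ ⇒ λ = E₂/(E₁h₂ − E₂h₁) = 36.1/(357.5 − 235) = 0.2947 per s.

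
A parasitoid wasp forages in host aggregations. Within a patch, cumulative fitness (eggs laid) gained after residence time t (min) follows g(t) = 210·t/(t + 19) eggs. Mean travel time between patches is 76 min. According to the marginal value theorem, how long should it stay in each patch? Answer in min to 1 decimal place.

38.0 min

Maximise g(t)/(T+t): set derivative to zero → g'(t)(T+t) = g(t).
g'(t) = 210·19/(t + 19)². Setting 210·19/(t+19)² = 210t/[(t+19)(76+t)] gives 19(76+t) = t(t+19), so t² = 19×76 = 1444.
t* = √1444 = 38 min.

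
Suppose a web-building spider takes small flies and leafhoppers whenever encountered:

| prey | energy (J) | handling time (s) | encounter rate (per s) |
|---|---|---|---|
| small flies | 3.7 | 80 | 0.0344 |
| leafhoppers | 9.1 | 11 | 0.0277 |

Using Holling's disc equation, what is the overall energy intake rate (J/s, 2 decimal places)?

Energy encountered per unit search time: 0.0344×3.7 + 0.0277×9.1 = 0.3793 J/s.
Handling time per unit search time: 0.0344×80 + 0.0277×11 = 3.057.
Rate = 0.3793/(1 + 3.057) = 0.09351 J/s.

0.09 J/s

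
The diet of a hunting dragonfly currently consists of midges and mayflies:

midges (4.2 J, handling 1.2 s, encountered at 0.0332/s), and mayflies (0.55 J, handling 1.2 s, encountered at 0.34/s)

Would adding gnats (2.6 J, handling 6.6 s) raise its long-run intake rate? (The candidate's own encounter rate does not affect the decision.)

Yes

Intake rate on the current diet: R = (0.0332×4.2 + 0.34×0.55) / (1 + 0.0332×1.2 + 0.34×1.2) = 0.3264/1.448 = 0.2255 J/s.
Profitability of gnats: 2.6/6.6 = 0.3939 J/s.
0.3939 > 0.2255, so adding gnats raises the average — include it.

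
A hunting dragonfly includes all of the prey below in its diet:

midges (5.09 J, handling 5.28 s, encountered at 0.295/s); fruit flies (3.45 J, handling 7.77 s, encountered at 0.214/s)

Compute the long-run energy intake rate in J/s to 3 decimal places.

0.531 J/s

R = (0.295×5.09 + 0.214×3.45) / (1 + 0.295×5.28 + 0.214×7.77) = 2.24/4.22 = 0.5307 J/s.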